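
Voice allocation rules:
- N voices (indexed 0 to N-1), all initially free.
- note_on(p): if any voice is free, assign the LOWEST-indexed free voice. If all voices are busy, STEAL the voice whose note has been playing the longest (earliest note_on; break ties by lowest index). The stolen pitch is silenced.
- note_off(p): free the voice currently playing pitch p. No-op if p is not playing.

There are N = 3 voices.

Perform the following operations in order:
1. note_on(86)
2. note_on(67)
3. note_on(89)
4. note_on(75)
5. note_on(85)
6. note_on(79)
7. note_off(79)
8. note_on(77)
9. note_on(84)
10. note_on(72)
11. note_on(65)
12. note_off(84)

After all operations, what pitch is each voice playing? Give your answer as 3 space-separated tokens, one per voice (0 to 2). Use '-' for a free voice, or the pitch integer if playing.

Answer: - 72 65

Derivation:
Op 1: note_on(86): voice 0 is free -> assigned | voices=[86 - -]
Op 2: note_on(67): voice 1 is free -> assigned | voices=[86 67 -]
Op 3: note_on(89): voice 2 is free -> assigned | voices=[86 67 89]
Op 4: note_on(75): all voices busy, STEAL voice 0 (pitch 86, oldest) -> assign | voices=[75 67 89]
Op 5: note_on(85): all voices busy, STEAL voice 1 (pitch 67, oldest) -> assign | voices=[75 85 89]
Op 6: note_on(79): all voices busy, STEAL voice 2 (pitch 89, oldest) -> assign | voices=[75 85 79]
Op 7: note_off(79): free voice 2 | voices=[75 85 -]
Op 8: note_on(77): voice 2 is free -> assigned | voices=[75 85 77]
Op 9: note_on(84): all voices busy, STEAL voice 0 (pitch 75, oldest) -> assign | voices=[84 85 77]
Op 10: note_on(72): all voices busy, STEAL voice 1 (pitch 85, oldest) -> assign | voices=[84 72 77]
Op 11: note_on(65): all voices busy, STEAL voice 2 (pitch 77, oldest) -> assign | voices=[84 72 65]
Op 12: note_off(84): free voice 0 | voices=[- 72 65]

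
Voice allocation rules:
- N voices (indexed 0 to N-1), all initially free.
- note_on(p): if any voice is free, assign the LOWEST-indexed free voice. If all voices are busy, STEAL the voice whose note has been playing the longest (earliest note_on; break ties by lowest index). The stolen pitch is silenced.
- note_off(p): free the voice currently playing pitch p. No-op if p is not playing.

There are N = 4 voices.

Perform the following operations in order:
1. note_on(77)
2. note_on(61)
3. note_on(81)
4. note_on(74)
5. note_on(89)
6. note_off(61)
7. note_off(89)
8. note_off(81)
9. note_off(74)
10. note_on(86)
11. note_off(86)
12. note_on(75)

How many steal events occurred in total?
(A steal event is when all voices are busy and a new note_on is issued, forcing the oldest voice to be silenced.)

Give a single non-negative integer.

Op 1: note_on(77): voice 0 is free -> assigned | voices=[77 - - -]
Op 2: note_on(61): voice 1 is free -> assigned | voices=[77 61 - -]
Op 3: note_on(81): voice 2 is free -> assigned | voices=[77 61 81 -]
Op 4: note_on(74): voice 3 is free -> assigned | voices=[77 61 81 74]
Op 5: note_on(89): all voices busy, STEAL voice 0 (pitch 77, oldest) -> assign | voices=[89 61 81 74]
Op 6: note_off(61): free voice 1 | voices=[89 - 81 74]
Op 7: note_off(89): free voice 0 | voices=[- - 81 74]
Op 8: note_off(81): free voice 2 | voices=[- - - 74]
Op 9: note_off(74): free voice 3 | voices=[- - - -]
Op 10: note_on(86): voice 0 is free -> assigned | voices=[86 - - -]
Op 11: note_off(86): free voice 0 | voices=[- - - -]
Op 12: note_on(75): voice 0 is free -> assigned | voices=[75 - - -]

Answer: 1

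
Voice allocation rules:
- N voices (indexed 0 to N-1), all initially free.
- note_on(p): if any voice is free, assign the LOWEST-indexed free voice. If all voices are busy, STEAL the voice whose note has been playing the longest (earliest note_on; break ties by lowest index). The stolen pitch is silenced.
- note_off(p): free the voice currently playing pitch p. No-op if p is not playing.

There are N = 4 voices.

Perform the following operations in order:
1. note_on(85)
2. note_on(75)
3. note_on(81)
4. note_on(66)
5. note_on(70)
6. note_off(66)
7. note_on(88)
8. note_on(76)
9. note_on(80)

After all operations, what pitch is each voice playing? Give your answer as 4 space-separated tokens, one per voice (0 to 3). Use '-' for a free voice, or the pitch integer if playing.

Answer: 70 76 80 88

Derivation:
Op 1: note_on(85): voice 0 is free -> assigned | voices=[85 - - -]
Op 2: note_on(75): voice 1 is free -> assigned | voices=[85 75 - -]
Op 3: note_on(81): voice 2 is free -> assigned | voices=[85 75 81 -]
Op 4: note_on(66): voice 3 is free -> assigned | voices=[85 75 81 66]
Op 5: note_on(70): all voices busy, STEAL voice 0 (pitch 85, oldest) -> assign | voices=[70 75 81 66]
Op 6: note_off(66): free voice 3 | voices=[70 75 81 -]
Op 7: note_on(88): voice 3 is free -> assigned | voices=[70 75 81 88]
Op 8: note_on(76): all voices busy, STEAL voice 1 (pitch 75, oldest) -> assign | voices=[70 76 81 88]
Op 9: note_on(80): all voices busy, STEAL voice 2 (pitch 81, oldest) -> assign | voices=[70 76 80 88]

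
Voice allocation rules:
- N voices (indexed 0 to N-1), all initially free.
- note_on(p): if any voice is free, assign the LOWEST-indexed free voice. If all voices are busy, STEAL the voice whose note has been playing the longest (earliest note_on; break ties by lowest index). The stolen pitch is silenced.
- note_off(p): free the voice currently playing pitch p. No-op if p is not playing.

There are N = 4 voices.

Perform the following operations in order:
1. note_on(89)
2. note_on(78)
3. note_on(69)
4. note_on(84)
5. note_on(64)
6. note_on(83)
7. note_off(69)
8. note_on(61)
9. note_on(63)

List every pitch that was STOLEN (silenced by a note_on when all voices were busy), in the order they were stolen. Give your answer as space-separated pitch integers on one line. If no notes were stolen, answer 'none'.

Op 1: note_on(89): voice 0 is free -> assigned | voices=[89 - - -]
Op 2: note_on(78): voice 1 is free -> assigned | voices=[89 78 - -]
Op 3: note_on(69): voice 2 is free -> assigned | voices=[89 78 69 -]
Op 4: note_on(84): voice 3 is free -> assigned | voices=[89 78 69 84]
Op 5: note_on(64): all voices busy, STEAL voice 0 (pitch 89, oldest) -> assign | voices=[64 78 69 84]
Op 6: note_on(83): all voices busy, STEAL voice 1 (pitch 78, oldest) -> assign | voices=[64 83 69 84]
Op 7: note_off(69): free voice 2 | voices=[64 83 - 84]
Op 8: note_on(61): voice 2 is free -> assigned | voices=[64 83 61 84]
Op 9: note_on(63): all voices busy, STEAL voice 3 (pitch 84, oldest) -> assign | voices=[64 83 61 63]

Answer: 89 78 84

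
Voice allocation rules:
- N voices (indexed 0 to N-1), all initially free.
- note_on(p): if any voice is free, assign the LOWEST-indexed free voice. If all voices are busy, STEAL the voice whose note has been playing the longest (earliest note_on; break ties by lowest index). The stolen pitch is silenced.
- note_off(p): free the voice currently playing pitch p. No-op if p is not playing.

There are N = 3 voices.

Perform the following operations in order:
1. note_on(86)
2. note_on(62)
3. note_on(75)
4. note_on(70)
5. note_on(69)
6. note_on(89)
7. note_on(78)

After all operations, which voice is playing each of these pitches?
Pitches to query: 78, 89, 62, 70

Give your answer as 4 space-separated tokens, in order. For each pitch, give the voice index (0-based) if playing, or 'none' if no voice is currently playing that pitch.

Answer: 0 2 none none

Derivation:
Op 1: note_on(86): voice 0 is free -> assigned | voices=[86 - -]
Op 2: note_on(62): voice 1 is free -> assigned | voices=[86 62 -]
Op 3: note_on(75): voice 2 is free -> assigned | voices=[86 62 75]
Op 4: note_on(70): all voices busy, STEAL voice 0 (pitch 86, oldest) -> assign | voices=[70 62 75]
Op 5: note_on(69): all voices busy, STEAL voice 1 (pitch 62, oldest) -> assign | voices=[70 69 75]
Op 6: note_on(89): all voices busy, STEAL voice 2 (pitch 75, oldest) -> assign | voices=[70 69 89]
Op 7: note_on(78): all voices busy, STEAL voice 0 (pitch 70, oldest) -> assign | voices=[78 69 89]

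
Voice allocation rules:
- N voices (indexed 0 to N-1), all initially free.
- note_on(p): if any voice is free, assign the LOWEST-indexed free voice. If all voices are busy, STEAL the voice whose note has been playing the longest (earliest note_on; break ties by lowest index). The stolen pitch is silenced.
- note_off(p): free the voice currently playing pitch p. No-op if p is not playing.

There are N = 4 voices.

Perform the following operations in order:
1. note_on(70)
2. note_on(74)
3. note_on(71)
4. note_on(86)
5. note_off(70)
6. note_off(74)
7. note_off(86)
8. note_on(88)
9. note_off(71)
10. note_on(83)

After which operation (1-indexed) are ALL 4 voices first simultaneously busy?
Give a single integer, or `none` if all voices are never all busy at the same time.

Op 1: note_on(70): voice 0 is free -> assigned | voices=[70 - - -]
Op 2: note_on(74): voice 1 is free -> assigned | voices=[70 74 - -]
Op 3: note_on(71): voice 2 is free -> assigned | voices=[70 74 71 -]
Op 4: note_on(86): voice 3 is free -> assigned | voices=[70 74 71 86]
Op 5: note_off(70): free voice 0 | voices=[- 74 71 86]
Op 6: note_off(74): free voice 1 | voices=[- - 71 86]
Op 7: note_off(86): free voice 3 | voices=[- - 71 -]
Op 8: note_on(88): voice 0 is free -> assigned | voices=[88 - 71 -]
Op 9: note_off(71): free voice 2 | voices=[88 - - -]
Op 10: note_on(83): voice 1 is free -> assigned | voices=[88 83 - -]

Answer: 4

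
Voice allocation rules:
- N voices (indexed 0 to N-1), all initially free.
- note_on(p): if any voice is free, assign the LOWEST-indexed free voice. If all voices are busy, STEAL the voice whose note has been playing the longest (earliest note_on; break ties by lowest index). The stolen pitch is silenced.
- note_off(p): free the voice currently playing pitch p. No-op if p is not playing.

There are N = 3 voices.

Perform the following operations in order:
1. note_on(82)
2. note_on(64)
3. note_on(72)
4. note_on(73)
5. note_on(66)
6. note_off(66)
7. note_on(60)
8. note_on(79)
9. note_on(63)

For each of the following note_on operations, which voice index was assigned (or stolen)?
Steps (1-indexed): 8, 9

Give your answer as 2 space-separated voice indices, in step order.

Op 1: note_on(82): voice 0 is free -> assigned | voices=[82 - -]
Op 2: note_on(64): voice 1 is free -> assigned | voices=[82 64 -]
Op 3: note_on(72): voice 2 is free -> assigned | voices=[82 64 72]
Op 4: note_on(73): all voices busy, STEAL voice 0 (pitch 82, oldest) -> assign | voices=[73 64 72]
Op 5: note_on(66): all voices busy, STEAL voice 1 (pitch 64, oldest) -> assign | voices=[73 66 72]
Op 6: note_off(66): free voice 1 | voices=[73 - 72]
Op 7: note_on(60): voice 1 is free -> assigned | voices=[73 60 72]
Op 8: note_on(79): all voices busy, STEAL voice 2 (pitch 72, oldest) -> assign | voices=[73 60 79]
Op 9: note_on(63): all voices busy, STEAL voice 0 (pitch 73, oldest) -> assign | voices=[63 60 79]

Answer: 2 0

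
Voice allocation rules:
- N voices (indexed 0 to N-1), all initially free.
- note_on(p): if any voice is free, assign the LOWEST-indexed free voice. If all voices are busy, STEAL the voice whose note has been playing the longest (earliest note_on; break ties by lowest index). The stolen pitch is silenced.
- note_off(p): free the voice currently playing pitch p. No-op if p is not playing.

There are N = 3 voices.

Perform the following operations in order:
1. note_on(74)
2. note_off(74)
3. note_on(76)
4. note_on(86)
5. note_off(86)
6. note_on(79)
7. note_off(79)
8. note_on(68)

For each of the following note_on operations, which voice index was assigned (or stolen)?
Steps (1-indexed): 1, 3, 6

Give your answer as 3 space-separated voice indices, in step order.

Op 1: note_on(74): voice 0 is free -> assigned | voices=[74 - -]
Op 2: note_off(74): free voice 0 | voices=[- - -]
Op 3: note_on(76): voice 0 is free -> assigned | voices=[76 - -]
Op 4: note_on(86): voice 1 is free -> assigned | voices=[76 86 -]
Op 5: note_off(86): free voice 1 | voices=[76 - -]
Op 6: note_on(79): voice 1 is free -> assigned | voices=[76 79 -]
Op 7: note_off(79): free voice 1 | voices=[76 - -]
Op 8: note_on(68): voice 1 is free -> assigned | voices=[76 68 -]

Answer: 0 0 1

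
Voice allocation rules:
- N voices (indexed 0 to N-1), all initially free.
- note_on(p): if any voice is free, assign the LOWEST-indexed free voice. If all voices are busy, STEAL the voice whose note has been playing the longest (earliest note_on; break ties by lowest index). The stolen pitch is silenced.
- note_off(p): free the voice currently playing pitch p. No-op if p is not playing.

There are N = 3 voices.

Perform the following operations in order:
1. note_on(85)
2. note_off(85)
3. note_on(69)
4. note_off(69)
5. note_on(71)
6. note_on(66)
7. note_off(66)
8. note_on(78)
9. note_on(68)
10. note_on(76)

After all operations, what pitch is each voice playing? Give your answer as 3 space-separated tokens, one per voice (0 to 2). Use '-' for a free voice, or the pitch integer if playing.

Op 1: note_on(85): voice 0 is free -> assigned | voices=[85 - -]
Op 2: note_off(85): free voice 0 | voices=[- - -]
Op 3: note_on(69): voice 0 is free -> assigned | voices=[69 - -]
Op 4: note_off(69): free voice 0 | voices=[- - -]
Op 5: note_on(71): voice 0 is free -> assigned | voices=[71 - -]
Op 6: note_on(66): voice 1 is free -> assigned | voices=[71 66 -]
Op 7: note_off(66): free voice 1 | voices=[71 - -]
Op 8: note_on(78): voice 1 is free -> assigned | voices=[71 78 -]
Op 9: note_on(68): voice 2 is free -> assigned | voices=[71 78 68]
Op 10: note_on(76): all voices busy, STEAL voice 0 (pitch 71, oldest) -> assign | voices=[76 78 68]

Answer: 76 78 68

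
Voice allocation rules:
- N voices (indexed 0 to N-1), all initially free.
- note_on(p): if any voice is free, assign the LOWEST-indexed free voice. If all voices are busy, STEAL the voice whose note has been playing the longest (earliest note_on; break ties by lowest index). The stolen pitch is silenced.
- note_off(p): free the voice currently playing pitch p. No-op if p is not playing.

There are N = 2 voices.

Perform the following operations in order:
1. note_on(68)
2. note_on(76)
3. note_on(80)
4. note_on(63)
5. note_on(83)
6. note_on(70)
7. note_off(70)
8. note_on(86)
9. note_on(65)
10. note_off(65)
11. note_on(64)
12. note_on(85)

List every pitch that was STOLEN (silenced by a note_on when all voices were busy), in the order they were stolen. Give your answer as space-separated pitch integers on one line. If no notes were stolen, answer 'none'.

Op 1: note_on(68): voice 0 is free -> assigned | voices=[68 -]
Op 2: note_on(76): voice 1 is free -> assigned | voices=[68 76]
Op 3: note_on(80): all voices busy, STEAL voice 0 (pitch 68, oldest) -> assign | voices=[80 76]
Op 4: note_on(63): all voices busy, STEAL voice 1 (pitch 76, oldest) -> assign | voices=[80 63]
Op 5: note_on(83): all voices busy, STEAL voice 0 (pitch 80, oldest) -> assign | voices=[83 63]
Op 6: note_on(70): all voices busy, STEAL voice 1 (pitch 63, oldest) -> assign | voices=[83 70]
Op 7: note_off(70): free voice 1 | voices=[83 -]
Op 8: note_on(86): voice 1 is free -> assigned | voices=[83 86]
Op 9: note_on(65): all voices busy, STEAL voice 0 (pitch 83, oldest) -> assign | voices=[65 86]
Op 10: note_off(65): free voice 0 | voices=[- 86]
Op 11: note_on(64): voice 0 is free -> assigned | voices=[64 86]
Op 12: note_on(85): all voices busy, STEAL voice 1 (pitch 86, oldest) -> assign | voices=[64 85]

Answer: 68 76 80 63 83 86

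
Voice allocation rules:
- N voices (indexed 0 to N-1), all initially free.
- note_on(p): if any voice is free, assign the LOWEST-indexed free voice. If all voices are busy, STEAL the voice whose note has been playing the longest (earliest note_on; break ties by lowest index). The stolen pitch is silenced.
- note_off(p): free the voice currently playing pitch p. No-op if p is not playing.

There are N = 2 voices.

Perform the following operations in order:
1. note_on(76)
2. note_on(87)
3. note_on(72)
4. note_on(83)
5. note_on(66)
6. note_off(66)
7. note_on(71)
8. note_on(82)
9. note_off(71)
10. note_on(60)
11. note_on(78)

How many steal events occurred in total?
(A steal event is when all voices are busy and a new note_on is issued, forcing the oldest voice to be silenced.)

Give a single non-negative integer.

Op 1: note_on(76): voice 0 is free -> assigned | voices=[76 -]
Op 2: note_on(87): voice 1 is free -> assigned | voices=[76 87]
Op 3: note_on(72): all voices busy, STEAL voice 0 (pitch 76, oldest) -> assign | voices=[72 87]
Op 4: note_on(83): all voices busy, STEAL voice 1 (pitch 87, oldest) -> assign | voices=[72 83]
Op 5: note_on(66): all voices busy, STEAL voice 0 (pitch 72, oldest) -> assign | voices=[66 83]
Op 6: note_off(66): free voice 0 | voices=[- 83]
Op 7: note_on(71): voice 0 is free -> assigned | voices=[71 83]
Op 8: note_on(82): all voices busy, STEAL voice 1 (pitch 83, oldest) -> assign | voices=[71 82]
Op 9: note_off(71): free voice 0 | voices=[- 82]
Op 10: note_on(60): voice 0 is free -> assigned | voices=[60 82]
Op 11: note_on(78): all voices busy, STEAL voice 1 (pitch 82, oldest) -> assign | voices=[60 78]

Answer: 5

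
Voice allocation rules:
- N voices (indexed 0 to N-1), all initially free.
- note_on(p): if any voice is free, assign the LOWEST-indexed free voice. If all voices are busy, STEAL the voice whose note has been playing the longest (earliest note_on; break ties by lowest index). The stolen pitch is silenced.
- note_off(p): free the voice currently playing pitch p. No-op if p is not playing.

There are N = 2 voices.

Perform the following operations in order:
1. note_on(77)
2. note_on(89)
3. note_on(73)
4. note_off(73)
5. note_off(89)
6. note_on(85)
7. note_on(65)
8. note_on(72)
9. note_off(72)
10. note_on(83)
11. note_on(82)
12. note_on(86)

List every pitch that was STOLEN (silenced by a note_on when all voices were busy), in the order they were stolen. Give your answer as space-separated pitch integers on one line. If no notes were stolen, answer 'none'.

Op 1: note_on(77): voice 0 is free -> assigned | voices=[77 -]
Op 2: note_on(89): voice 1 is free -> assigned | voices=[77 89]
Op 3: note_on(73): all voices busy, STEAL voice 0 (pitch 77, oldest) -> assign | voices=[73 89]
Op 4: note_off(73): free voice 0 | voices=[- 89]
Op 5: note_off(89): free voice 1 | voices=[- -]
Op 6: note_on(85): voice 0 is free -> assigned | voices=[85 -]
Op 7: note_on(65): voice 1 is free -> assigned | voices=[85 65]
Op 8: note_on(72): all voices busy, STEAL voice 0 (pitch 85, oldest) -> assign | voices=[72 65]
Op 9: note_off(72): free voice 0 | voices=[- 65]
Op 10: note_on(83): voice 0 is free -> assigned | voices=[83 65]
Op 11: note_on(82): all voices busy, STEAL voice 1 (pitch 65, oldest) -> assign | voices=[83 82]
Op 12: note_on(86): all voices busy, STEAL voice 0 (pitch 83, oldest) -> assign | voices=[86 82]

Answer: 77 85 65 83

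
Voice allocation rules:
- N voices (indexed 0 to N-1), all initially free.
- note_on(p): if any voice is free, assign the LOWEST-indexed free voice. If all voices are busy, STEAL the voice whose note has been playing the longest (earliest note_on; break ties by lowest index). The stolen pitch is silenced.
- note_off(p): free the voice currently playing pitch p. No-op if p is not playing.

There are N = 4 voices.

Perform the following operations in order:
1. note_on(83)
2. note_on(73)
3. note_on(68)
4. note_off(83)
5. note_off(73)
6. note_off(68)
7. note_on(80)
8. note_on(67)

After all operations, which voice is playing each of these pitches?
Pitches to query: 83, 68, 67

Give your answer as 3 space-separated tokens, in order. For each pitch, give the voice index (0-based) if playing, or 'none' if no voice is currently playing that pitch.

Op 1: note_on(83): voice 0 is free -> assigned | voices=[83 - - -]
Op 2: note_on(73): voice 1 is free -> assigned | voices=[83 73 - -]
Op 3: note_on(68): voice 2 is free -> assigned | voices=[83 73 68 -]
Op 4: note_off(83): free voice 0 | voices=[- 73 68 -]
Op 5: note_off(73): free voice 1 | voices=[- - 68 -]
Op 6: note_off(68): free voice 2 | voices=[- - - -]
Op 7: note_on(80): voice 0 is free -> assigned | voices=[80 - - -]
Op 8: note_on(67): voice 1 is free -> assigned | voices=[80 67 - -]

Answer: none none 1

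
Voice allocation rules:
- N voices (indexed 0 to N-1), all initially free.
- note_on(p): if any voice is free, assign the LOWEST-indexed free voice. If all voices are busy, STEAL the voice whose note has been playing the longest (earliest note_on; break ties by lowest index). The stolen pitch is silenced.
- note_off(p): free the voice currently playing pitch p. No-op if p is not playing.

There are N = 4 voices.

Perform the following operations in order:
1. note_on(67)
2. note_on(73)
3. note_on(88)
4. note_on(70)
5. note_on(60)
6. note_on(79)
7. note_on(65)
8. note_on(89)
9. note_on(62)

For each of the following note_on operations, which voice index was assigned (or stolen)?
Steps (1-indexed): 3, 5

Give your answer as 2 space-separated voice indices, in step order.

Answer: 2 0

Derivation:
Op 1: note_on(67): voice 0 is free -> assigned | voices=[67 - - -]
Op 2: note_on(73): voice 1 is free -> assigned | voices=[67 73 - -]
Op 3: note_on(88): voice 2 is free -> assigned | voices=[67 73 88 -]
Op 4: note_on(70): voice 3 is free -> assigned | voices=[67 73 88 70]
Op 5: note_on(60): all voices busy, STEAL voice 0 (pitch 67, oldest) -> assign | voices=[60 73 88 70]
Op 6: note_on(79): all voices busy, STEAL voice 1 (pitch 73, oldest) -> assign | voices=[60 79 88 70]
Op 7: note_on(65): all voices busy, STEAL voice 2 (pitch 88, oldest) -> assign | voices=[60 79 65 70]
Op 8: note_on(89): all voices busy, STEAL voice 3 (pitch 70, oldest) -> assign | voices=[60 79 65 89]
Op 9: note_on(62): all voices busy, STEAL voice 0 (pitch 60, oldest) -> assign | voices=[62 79 65 89]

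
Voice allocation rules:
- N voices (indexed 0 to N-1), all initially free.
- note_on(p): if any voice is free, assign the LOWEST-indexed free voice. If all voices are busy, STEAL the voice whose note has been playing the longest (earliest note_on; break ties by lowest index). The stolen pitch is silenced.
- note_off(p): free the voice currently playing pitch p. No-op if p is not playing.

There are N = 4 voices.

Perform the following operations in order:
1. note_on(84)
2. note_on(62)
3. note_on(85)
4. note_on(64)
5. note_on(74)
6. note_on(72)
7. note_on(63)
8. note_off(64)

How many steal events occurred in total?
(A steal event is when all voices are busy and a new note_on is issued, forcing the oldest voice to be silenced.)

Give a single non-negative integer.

Answer: 3

Derivation:
Op 1: note_on(84): voice 0 is free -> assigned | voices=[84 - - -]
Op 2: note_on(62): voice 1 is free -> assigned | voices=[84 62 - -]
Op 3: note_on(85): voice 2 is free -> assigned | voices=[84 62 85 -]
Op 4: note_on(64): voice 3 is free -> assigned | voices=[84 62 85 64]
Op 5: note_on(74): all voices busy, STEAL voice 0 (pitch 84, oldest) -> assign | voices=[74 62 85 64]
Op 6: note_on(72): all voices busy, STEAL voice 1 (pitch 62, oldest) -> assign | voices=[74 72 85 64]
Op 7: note_on(63): all voices busy, STEAL voice 2 (pitch 85, oldest) -> assign | voices=[74 72 63 64]
Op 8: note_off(64): free voice 3 | voices=[74 72 63 -]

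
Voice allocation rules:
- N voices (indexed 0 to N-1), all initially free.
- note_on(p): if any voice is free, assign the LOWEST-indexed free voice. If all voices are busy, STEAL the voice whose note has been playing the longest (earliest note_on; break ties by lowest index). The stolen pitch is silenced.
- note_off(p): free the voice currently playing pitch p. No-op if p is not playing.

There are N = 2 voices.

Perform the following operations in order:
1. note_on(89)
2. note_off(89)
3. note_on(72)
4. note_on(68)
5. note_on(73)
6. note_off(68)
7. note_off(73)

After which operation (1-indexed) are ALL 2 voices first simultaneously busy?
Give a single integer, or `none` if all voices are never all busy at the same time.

Op 1: note_on(89): voice 0 is free -> assigned | voices=[89 -]
Op 2: note_off(89): free voice 0 | voices=[- -]
Op 3: note_on(72): voice 0 is free -> assigned | voices=[72 -]
Op 4: note_on(68): voice 1 is free -> assigned | voices=[72 68]
Op 5: note_on(73): all voices busy, STEAL voice 0 (pitch 72, oldest) -> assign | voices=[73 68]
Op 6: note_off(68): free voice 1 | voices=[73 -]
Op 7: note_off(73): free voice 0 | voices=[- -]

Answer: 4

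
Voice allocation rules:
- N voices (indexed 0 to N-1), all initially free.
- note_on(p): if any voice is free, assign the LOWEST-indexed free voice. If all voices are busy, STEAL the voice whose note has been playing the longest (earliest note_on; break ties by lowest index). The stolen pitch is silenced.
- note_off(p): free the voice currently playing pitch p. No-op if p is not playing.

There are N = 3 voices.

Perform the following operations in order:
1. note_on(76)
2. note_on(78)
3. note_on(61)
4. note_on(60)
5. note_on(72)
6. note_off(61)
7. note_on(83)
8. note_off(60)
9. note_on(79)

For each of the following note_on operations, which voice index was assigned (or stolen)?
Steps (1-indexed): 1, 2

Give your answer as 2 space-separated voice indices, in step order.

Answer: 0 1

Derivation:
Op 1: note_on(76): voice 0 is free -> assigned | voices=[76 - -]
Op 2: note_on(78): voice 1 is free -> assigned | voices=[76 78 -]
Op 3: note_on(61): voice 2 is free -> assigned | voices=[76 78 61]
Op 4: note_on(60): all voices busy, STEAL voice 0 (pitch 76, oldest) -> assign | voices=[60 78 61]
Op 5: note_on(72): all voices busy, STEAL voice 1 (pitch 78, oldest) -> assign | voices=[60 72 61]
Op 6: note_off(61): free voice 2 | voices=[60 72 -]
Op 7: note_on(83): voice 2 is free -> assigned | voices=[60 72 83]
Op 8: note_off(60): free voice 0 | voices=[- 72 83]
Op 9: note_on(79): voice 0 is free -> assigned | voices=[79 72 83]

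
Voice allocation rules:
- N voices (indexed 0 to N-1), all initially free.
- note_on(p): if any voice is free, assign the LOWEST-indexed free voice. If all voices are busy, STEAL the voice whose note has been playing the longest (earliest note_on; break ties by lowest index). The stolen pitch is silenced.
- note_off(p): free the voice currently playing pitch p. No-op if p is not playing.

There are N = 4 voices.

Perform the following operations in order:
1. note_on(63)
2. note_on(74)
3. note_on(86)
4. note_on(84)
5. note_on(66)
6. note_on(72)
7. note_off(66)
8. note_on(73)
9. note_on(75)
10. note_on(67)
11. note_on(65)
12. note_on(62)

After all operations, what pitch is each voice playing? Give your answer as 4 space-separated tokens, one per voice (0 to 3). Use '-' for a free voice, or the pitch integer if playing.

Answer: 62 65 75 67

Derivation:
Op 1: note_on(63): voice 0 is free -> assigned | voices=[63 - - -]
Op 2: note_on(74): voice 1 is free -> assigned | voices=[63 74 - -]
Op 3: note_on(86): voice 2 is free -> assigned | voices=[63 74 86 -]
Op 4: note_on(84): voice 3 is free -> assigned | voices=[63 74 86 84]
Op 5: note_on(66): all voices busy, STEAL voice 0 (pitch 63, oldest) -> assign | voices=[66 74 86 84]
Op 6: note_on(72): all voices busy, STEAL voice 1 (pitch 74, oldest) -> assign | voices=[66 72 86 84]
Op 7: note_off(66): free voice 0 | voices=[- 72 86 84]
Op 8: note_on(73): voice 0 is free -> assigned | voices=[73 72 86 84]
Op 9: note_on(75): all voices busy, STEAL voice 2 (pitch 86, oldest) -> assign | voices=[73 72 75 84]
Op 10: note_on(67): all voices busy, STEAL voice 3 (pitch 84, oldest) -> assign | voices=[73 72 75 67]
Op 11: note_on(65): all voices busy, STEAL voice 1 (pitch 72, oldest) -> assign | voices=[73 65 75 67]
Op 12: note_on(62): all voices busy, STEAL voice 0 (pitch 73, oldest) -> assign | voices=[62 65 75 67]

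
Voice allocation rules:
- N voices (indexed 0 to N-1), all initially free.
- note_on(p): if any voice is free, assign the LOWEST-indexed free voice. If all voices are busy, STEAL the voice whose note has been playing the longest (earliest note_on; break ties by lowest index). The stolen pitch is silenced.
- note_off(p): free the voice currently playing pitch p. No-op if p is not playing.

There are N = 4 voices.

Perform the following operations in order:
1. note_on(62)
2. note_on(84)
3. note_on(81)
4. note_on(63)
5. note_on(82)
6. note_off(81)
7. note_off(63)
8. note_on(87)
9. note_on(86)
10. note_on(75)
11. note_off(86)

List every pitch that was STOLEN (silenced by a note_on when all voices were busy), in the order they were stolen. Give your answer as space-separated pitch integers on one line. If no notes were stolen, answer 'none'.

Answer: 62 84

Derivation:
Op 1: note_on(62): voice 0 is free -> assigned | voices=[62 - - -]
Op 2: note_on(84): voice 1 is free -> assigned | voices=[62 84 - -]
Op 3: note_on(81): voice 2 is free -> assigned | voices=[62 84 81 -]
Op 4: note_on(63): voice 3 is free -> assigned | voices=[62 84 81 63]
Op 5: note_on(82): all voices busy, STEAL voice 0 (pitch 62, oldest) -> assign | voices=[82 84 81 63]
Op 6: note_off(81): free voice 2 | voices=[82 84 - 63]
Op 7: note_off(63): free voice 3 | voices=[82 84 - -]
Op 8: note_on(87): voice 2 is free -> assigned | voices=[82 84 87 -]
Op 9: note_on(86): voice 3 is free -> assigned | voices=[82 84 87 86]
Op 10: note_on(75): all voices busy, STEAL voice 1 (pitch 84, oldest) -> assign | voices=[82 75 87 86]
Op 11: note_off(86): free voice 3 | voices=[82 75 87 -]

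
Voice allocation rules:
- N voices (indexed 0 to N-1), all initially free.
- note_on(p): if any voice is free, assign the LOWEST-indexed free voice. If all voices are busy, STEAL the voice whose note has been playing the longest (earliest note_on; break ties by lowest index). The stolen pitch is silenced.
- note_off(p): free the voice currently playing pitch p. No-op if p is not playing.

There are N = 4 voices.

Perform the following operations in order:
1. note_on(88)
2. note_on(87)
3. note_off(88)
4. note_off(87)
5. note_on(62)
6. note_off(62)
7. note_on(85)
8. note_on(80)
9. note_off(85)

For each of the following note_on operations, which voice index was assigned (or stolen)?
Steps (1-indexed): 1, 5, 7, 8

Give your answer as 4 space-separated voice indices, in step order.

Answer: 0 0 0 1

Derivation:
Op 1: note_on(88): voice 0 is free -> assigned | voices=[88 - - -]
Op 2: note_on(87): voice 1 is free -> assigned | voices=[88 87 - -]
Op 3: note_off(88): free voice 0 | voices=[- 87 - -]
Op 4: note_off(87): free voice 1 | voices=[- - - -]
Op 5: note_on(62): voice 0 is free -> assigned | voices=[62 - - -]
Op 6: note_off(62): free voice 0 | voices=[- - - -]
Op 7: note_on(85): voice 0 is free -> assigned | voices=[85 - - -]
Op 8: note_on(80): voice 1 is free -> assigned | voices=[85 80 - -]
Op 9: note_off(85): free voice 0 | voices=[- 80 - -]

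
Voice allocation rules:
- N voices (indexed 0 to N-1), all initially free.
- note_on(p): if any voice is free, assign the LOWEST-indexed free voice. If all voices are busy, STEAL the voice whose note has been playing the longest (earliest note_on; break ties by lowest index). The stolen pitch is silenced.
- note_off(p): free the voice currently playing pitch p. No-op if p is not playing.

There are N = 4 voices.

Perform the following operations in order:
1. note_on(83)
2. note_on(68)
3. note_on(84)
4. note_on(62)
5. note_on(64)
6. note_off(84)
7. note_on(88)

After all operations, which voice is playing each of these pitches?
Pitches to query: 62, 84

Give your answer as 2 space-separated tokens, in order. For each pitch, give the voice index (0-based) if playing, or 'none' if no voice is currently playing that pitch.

Answer: 3 none

Derivation:
Op 1: note_on(83): voice 0 is free -> assigned | voices=[83 - - -]
Op 2: note_on(68): voice 1 is free -> assigned | voices=[83 68 - -]
Op 3: note_on(84): voice 2 is free -> assigned | voices=[83 68 84 -]
Op 4: note_on(62): voice 3 is free -> assigned | voices=[83 68 84 62]
Op 5: note_on(64): all voices busy, STEAL voice 0 (pitch 83, oldest) -> assign | voices=[64 68 84 62]
Op 6: note_off(84): free voice 2 | voices=[64 68 - 62]
Op 7: note_on(88): voice 2 is free -> assigned | voices=[64 68 88 62]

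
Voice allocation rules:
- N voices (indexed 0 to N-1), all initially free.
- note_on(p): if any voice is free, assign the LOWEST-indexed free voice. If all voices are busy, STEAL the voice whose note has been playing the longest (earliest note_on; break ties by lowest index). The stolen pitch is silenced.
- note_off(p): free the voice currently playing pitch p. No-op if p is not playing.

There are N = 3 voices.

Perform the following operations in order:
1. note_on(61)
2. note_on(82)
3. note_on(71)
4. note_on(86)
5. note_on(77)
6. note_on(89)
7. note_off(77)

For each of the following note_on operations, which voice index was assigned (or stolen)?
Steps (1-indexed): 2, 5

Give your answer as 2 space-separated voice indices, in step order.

Op 1: note_on(61): voice 0 is free -> assigned | voices=[61 - -]
Op 2: note_on(82): voice 1 is free -> assigned | voices=[61 82 -]
Op 3: note_on(71): voice 2 is free -> assigned | voices=[61 82 71]
Op 4: note_on(86): all voices busy, STEAL voice 0 (pitch 61, oldest) -> assign | voices=[86 82 71]
Op 5: note_on(77): all voices busy, STEAL voice 1 (pitch 82, oldest) -> assign | voices=[86 77 71]
Op 6: note_on(89): all voices busy, STEAL voice 2 (pitch 71, oldest) -> assign | voices=[86 77 89]
Op 7: note_off(77): free voice 1 | voices=[86 - 89]

Answer: 1 1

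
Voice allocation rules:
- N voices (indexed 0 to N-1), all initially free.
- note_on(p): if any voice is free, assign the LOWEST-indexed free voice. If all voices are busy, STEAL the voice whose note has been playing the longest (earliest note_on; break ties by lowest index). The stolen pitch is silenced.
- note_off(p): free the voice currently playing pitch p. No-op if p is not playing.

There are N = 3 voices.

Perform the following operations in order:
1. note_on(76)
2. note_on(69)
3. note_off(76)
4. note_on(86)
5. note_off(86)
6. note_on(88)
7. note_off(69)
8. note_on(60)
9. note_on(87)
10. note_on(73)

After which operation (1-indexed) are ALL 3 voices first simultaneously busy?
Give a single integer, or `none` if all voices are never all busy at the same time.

Answer: 9

Derivation:
Op 1: note_on(76): voice 0 is free -> assigned | voices=[76 - -]
Op 2: note_on(69): voice 1 is free -> assigned | voices=[76 69 -]
Op 3: note_off(76): free voice 0 | voices=[- 69 -]
Op 4: note_on(86): voice 0 is free -> assigned | voices=[86 69 -]
Op 5: note_off(86): free voice 0 | voices=[- 69 -]
Op 6: note_on(88): voice 0 is free -> assigned | voices=[88 69 -]
Op 7: note_off(69): free voice 1 | voices=[88 - -]
Op 8: note_on(60): voice 1 is free -> assigned | voices=[88 60 -]
Op 9: note_on(87): voice 2 is free -> assigned | voices=[88 60 87]
Op 10: note_on(73): all voices busy, STEAL voice 0 (pitch 88, oldest) -> assign | voices=[73 60 87]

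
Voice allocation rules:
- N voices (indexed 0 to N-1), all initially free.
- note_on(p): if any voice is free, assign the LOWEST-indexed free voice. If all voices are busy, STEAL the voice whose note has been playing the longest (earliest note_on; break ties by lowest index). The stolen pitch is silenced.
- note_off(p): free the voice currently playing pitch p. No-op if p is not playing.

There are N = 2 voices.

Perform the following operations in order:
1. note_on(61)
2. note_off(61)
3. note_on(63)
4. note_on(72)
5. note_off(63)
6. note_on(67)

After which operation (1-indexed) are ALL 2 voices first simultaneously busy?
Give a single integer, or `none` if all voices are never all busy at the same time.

Op 1: note_on(61): voice 0 is free -> assigned | voices=[61 -]
Op 2: note_off(61): free voice 0 | voices=[- -]
Op 3: note_on(63): voice 0 is free -> assigned | voices=[63 -]
Op 4: note_on(72): voice 1 is free -> assigned | voices=[63 72]
Op 5: note_off(63): free voice 0 | voices=[- 72]
Op 6: note_on(67): voice 0 is free -> assigned | voices=[67 72]

Answer: 4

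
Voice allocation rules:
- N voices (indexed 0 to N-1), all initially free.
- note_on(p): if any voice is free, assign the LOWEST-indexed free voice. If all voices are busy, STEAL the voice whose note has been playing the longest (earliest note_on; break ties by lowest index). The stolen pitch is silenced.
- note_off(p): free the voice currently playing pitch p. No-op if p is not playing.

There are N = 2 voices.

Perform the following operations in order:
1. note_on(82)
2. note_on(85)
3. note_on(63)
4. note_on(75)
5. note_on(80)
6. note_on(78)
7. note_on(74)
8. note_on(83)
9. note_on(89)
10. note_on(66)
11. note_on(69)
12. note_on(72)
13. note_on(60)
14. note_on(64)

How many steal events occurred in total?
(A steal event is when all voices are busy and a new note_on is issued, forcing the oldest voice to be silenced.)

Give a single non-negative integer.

Answer: 12

Derivation:
Op 1: note_on(82): voice 0 is free -> assigned | voices=[82 -]
Op 2: note_on(85): voice 1 is free -> assigned | voices=[82 85]
Op 3: note_on(63): all voices busy, STEAL voice 0 (pitch 82, oldest) -> assign | voices=[63 85]
Op 4: note_on(75): all voices busy, STEAL voice 1 (pitch 85, oldest) -> assign | voices=[63 75]
Op 5: note_on(80): all voices busy, STEAL voice 0 (pitch 63, oldest) -> assign | voices=[80 75]
Op 6: note_on(78): all voices busy, STEAL voice 1 (pitch 75, oldest) -> assign | voices=[80 78]
Op 7: note_on(74): all voices busy, STEAL voice 0 (pitch 80, oldest) -> assign | voices=[74 78]
Op 8: note_on(83): all voices busy, STEAL voice 1 (pitch 78, oldest) -> assign | voices=[74 83]
Op 9: note_on(89): all voices busy, STEAL voice 0 (pitch 74, oldest) -> assign | voices=[89 83]
Op 10: note_on(66): all voices busy, STEAL voice 1 (pitch 83, oldest) -> assign | voices=[89 66]
Op 11: note_on(69): all voices busy, STEAL voice 0 (pitch 89, oldest) -> assign | voices=[69 66]
Op 12: note_on(72): all voices busy, STEAL voice 1 (pitch 66, oldest) -> assign | voices=[69 72]
Op 13: note_on(60): all voices busy, STEAL voice 0 (pitch 69, oldest) -> assign | voices=[60 72]
Op 14: note_on(64): all voices busy, STEAL voice 1 (pitch 72, oldest) -> assign | voices=[60 64]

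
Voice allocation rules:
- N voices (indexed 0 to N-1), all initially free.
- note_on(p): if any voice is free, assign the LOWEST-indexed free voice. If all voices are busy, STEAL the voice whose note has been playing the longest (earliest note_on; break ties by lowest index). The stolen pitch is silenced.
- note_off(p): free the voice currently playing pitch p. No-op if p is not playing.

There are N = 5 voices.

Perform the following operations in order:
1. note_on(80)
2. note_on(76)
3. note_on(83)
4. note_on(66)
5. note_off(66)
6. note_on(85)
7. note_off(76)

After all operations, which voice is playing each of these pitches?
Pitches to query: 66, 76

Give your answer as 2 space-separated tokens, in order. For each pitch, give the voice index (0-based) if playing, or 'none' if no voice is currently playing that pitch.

Answer: none none

Derivation:
Op 1: note_on(80): voice 0 is free -> assigned | voices=[80 - - - -]
Op 2: note_on(76): voice 1 is free -> assigned | voices=[80 76 - - -]
Op 3: note_on(83): voice 2 is free -> assigned | voices=[80 76 83 - -]
Op 4: note_on(66): voice 3 is free -> assigned | voices=[80 76 83 66 -]
Op 5: note_off(66): free voice 3 | voices=[80 76 83 - -]
Op 6: note_on(85): voice 3 is free -> assigned | voices=[80 76 83 85 -]
Op 7: note_off(76): free voice 1 | voices=[80 - 83 85 -]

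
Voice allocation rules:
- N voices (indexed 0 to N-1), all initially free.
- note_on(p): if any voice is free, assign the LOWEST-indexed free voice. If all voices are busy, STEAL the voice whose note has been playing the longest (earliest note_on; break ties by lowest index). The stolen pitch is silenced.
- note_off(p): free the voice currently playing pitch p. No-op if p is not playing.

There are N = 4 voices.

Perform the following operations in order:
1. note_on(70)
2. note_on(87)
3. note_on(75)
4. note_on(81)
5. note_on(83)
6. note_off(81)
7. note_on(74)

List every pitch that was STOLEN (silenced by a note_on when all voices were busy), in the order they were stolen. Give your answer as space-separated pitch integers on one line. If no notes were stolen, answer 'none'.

Op 1: note_on(70): voice 0 is free -> assigned | voices=[70 - - -]
Op 2: note_on(87): voice 1 is free -> assigned | voices=[70 87 - -]
Op 3: note_on(75): voice 2 is free -> assigned | voices=[70 87 75 -]
Op 4: note_on(81): voice 3 is free -> assigned | voices=[70 87 75 81]
Op 5: note_on(83): all voices busy, STEAL voice 0 (pitch 70, oldest) -> assign | voices=[83 87 75 81]
Op 6: note_off(81): free voice 3 | voices=[83 87 75 -]
Op 7: note_on(74): voice 3 is free -> assigned | voices=[83 87 75 74]

Answer: 70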